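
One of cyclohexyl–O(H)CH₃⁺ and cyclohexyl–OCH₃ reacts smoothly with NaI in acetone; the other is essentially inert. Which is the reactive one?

cyclohexyl–O(H)CH₃⁺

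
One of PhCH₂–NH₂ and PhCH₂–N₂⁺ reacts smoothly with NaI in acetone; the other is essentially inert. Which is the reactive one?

PhCH₂–N₂⁺

From PhCH₂–NH₂ the departing group would be NH₂⁻ (pKₐ(NH₃) ≈ 38). Extremely strong base; never a leaving group.
From PhCH₂–N₂⁺ the leaving group is N₂ (no meaningful conjugate acid; N₂ departs as an exceptionally stable neutral molecule).
(In practice PhCH₂–N₂⁺ is made from PhCH₂–NH₂ by diazotisation (NaNO₂ / HCl, 0 °C), generating a diazonium salt that expels N₂.)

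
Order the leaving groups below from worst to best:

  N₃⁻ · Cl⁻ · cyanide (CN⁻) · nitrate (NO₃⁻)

cyanide (CN⁻) < N₃⁻ < nitrate (NO₃⁻) < Cl⁻

The more stable X⁻ (or X) is on its own — i.e. the weaker a base it is — the better a leaving group it makes.
Cl⁻: pKₐ(HCl) ≈ -7
nitrate (NO₃⁻): pKₐ(HNO₃) ≈ -1.3 — resonance-delocalised over three oxygens
N₃⁻: pKₐ(HN₃) ≈ 4.7 — linear, resonance-stabilised
cyanide (CN⁻): pKₐ(HCN) ≈ 9.2
The question asks for worst first, so the sequence is read in increasing leaving-group ability.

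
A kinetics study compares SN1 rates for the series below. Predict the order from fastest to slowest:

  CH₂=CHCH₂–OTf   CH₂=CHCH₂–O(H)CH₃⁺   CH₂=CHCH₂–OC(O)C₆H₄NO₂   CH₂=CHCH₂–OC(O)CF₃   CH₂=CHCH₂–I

The skeletons are identical, so relative rate is governed entirely by leaving-group ability.
The more stable X⁻ (or X) is on its own — i.e. the weaker a base it is — the better a leaving group it makes.
CH₂=CHCH₂–OTf loses OTf⁻: pKₐ(CF₃SO₃H (triflic acid)) ≈ -14
CH₂=CHCH₂–I loses I⁻: pKₐ(HI) ≈ -10
CH₂=CHCH₂–O(H)CH₃⁺ loses R'OH: pKₐ(R'OH₂⁺) ≈ -2.4
CH₂=CHCH₂–OC(O)CF₃ loses CF₃COO⁻: pKₐ(CF₃COOH) ≈ 0.2
CH₂=CHCH₂–OC(O)C₆H₄NO₂ loses p-O₂N–C₆H₄–COO⁻: pKₐ(p-nitrobenzoic acid) ≈ 3.4

CH₂=CHCH₂–OTf > CH₂=CHCH₂–I > CH₂=CHCH₂–O(H)CH₃⁺ > CH₂=CHCH₂–OC(O)CF₃ > CH₂=CHCH₂–OC(O)C₆H₄NO₂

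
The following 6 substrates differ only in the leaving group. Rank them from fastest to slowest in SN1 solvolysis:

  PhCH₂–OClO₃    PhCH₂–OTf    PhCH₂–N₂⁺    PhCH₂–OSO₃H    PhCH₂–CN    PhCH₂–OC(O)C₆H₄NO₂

PhCH₂–N₂⁺ > PhCH₂–OTf > PhCH₂–OClO₃ > PhCH₂–OSO₃H > PhCH₂–OC(O)C₆H₄NO₂ > PhCH₂–CN

With the same alkyl group throughout, only the leaving group differentiates the rates.
Leaving-group ability tracks the stability of the departed species; conjugate-acid pKₐ is the usual yardstick (lower pKₐ → better LG).
PhCH₂–N₂⁺ loses N₂: no meaningful conjugate acid; N₂ departs as an exceptionally stable neutral molecule
PhCH₂–OTf loses OTf⁻: pKₐ(CF₃SO₃H (triflic acid)) ≈ -14
PhCH₂–OClO₃ loses ClO₄⁻: pKₐ(HClO₄) ≈ -10
PhCH₂–OSO₃H loses HSO₄⁻: pKₐ(H₂SO₄) ≈ -3
PhCH₂–OC(O)C₆H₄NO₂ loses p-O₂N–C₆H₄–COO⁻: pKₐ(p-nitrobenzoic acid) ≈ 3.4
PhCH₂–CN loses CN⁻: pKₐ(HCN) ≈ 9.2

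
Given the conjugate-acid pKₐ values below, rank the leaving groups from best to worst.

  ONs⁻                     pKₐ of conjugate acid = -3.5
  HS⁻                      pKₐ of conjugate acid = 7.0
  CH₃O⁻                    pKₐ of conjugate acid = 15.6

ONs⁻ > HS⁻ > CH₃O⁻

Lower conjugate-acid pKₐ ⇒ weaker base ⇒ better leaving group.
Sorting by the given values: ONs⁻ (-3.5), HS⁻ (7.0), CH₃O⁻ (15.6).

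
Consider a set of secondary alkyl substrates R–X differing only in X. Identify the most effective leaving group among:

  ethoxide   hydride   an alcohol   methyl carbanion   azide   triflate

triflate

Leaving-group ability tracks the stability of the departed species; conjugate-acid pKₐ is the usual yardstick (lower pKₐ → better LG).
triflate: pKₐ(CF₃SO₃H (triflic acid)) ≈ -14
an alcohol: pKₐ(R'OH₂⁺) ≈ -2.4
azide: pKₐ(HN₃) ≈ 4.7
ethoxide: pKₐ(CH₃CH₂OH) ≈ 16
hydride: pKₐ(H₂) ≈ 36
methyl carbanion: pKₐ(CH₄) ≈ 48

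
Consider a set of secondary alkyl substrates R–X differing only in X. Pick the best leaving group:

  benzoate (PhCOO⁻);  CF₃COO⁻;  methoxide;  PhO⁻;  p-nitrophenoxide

CF₃COO⁻

CF₃COO⁻: pKₐ(CF₃COOH) ≈ 0.2
benzoate (PhCOO⁻): pKₐ(C₆H₅COOH) ≈ 4.2
p-nitrophenoxide: pKₐ(p-nitrophenol) ≈ 7.2
PhO⁻: pKₐ(C₆H₅OH (phenol)) ≈ 10
methoxide: pKₐ(CH₃OH) ≈ 15.5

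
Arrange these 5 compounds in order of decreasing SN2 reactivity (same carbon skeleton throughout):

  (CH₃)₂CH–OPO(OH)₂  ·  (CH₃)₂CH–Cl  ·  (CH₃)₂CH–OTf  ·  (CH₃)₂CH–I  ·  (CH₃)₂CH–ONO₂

With the same alkyl group throughout, only the leaving group differentiates the rates.
The more stable X⁻ (or X) is on its own — i.e. the weaker a base it is — the better a leaving group it makes.
(CH₃)₂CH–OTf loses OTf⁻: pKₐ(CF₃SO₃H (triflic acid)) ≈ -14
(CH₃)₂CH–I loses I⁻: pKₐ(HI) ≈ -10
(CH₃)₂CH–Cl loses Cl⁻: pKₐ(HCl) ≈ -7
(CH₃)₂CH–ONO₂ loses NO₃⁻: pKₐ(HNO₃) ≈ -1.3
(CH₃)₂CH–OPO(OH)₂ loses H₂PO₄⁻: pKₐ(H₃PO₄) ≈ 2.1

(CH₃)₂CH–OTf > (CH₃)₂CH–I > (CH₃)₂CH–Cl > (CH₃)₂CH–ONO₂ > (CH₃)₂CH–OPO(OH)₂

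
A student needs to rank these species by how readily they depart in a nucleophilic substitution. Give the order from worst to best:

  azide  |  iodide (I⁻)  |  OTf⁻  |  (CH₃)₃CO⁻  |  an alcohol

(CH₃)₃CO⁻ < azide < an alcohol < iodide (I⁻) < OTf⁻

OTf⁻: pKₐ(CF₃SO₃H (triflic acid)) ≈ -14
iodide (I⁻): pKₐ(HI) ≈ -10
an alcohol: pKₐ(R'OH₂⁺) ≈ -2.4
azide: pKₐ(HN₃) ≈ 4.7
(CH₃)₃CO⁻: pKₐ(t-BuOH) ≈ 18
The question asks for worst first, so the sequence is read in increasing leaving-group ability.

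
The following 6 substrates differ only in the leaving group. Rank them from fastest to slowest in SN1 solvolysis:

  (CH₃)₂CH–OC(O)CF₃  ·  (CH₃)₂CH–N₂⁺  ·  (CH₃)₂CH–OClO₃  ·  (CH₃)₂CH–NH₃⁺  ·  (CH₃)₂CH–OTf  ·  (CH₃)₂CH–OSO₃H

(CH₃)₂CH–N₂⁺ > (CH₃)₂CH–OTf > (CH₃)₂CH–OClO₃ > (CH₃)₂CH–OSO₃H > (CH₃)₂CH–OC(O)CF₃ > (CH₃)₂CH–NH₃⁺

With the same alkyl group throughout, only the leaving group differentiates the rates.
A good leaving group is a weak base: the lower the pKₐ of its conjugate acid, the more readily it departs.
(CH₃)₂CH–N₂⁺ loses N₂: no meaningful conjugate acid; N₂ departs as an exceptionally stable neutral molecule
(CH₃)₂CH–OTf loses OTf⁻: pKₐ(CF₃SO₃H (triflic acid)) ≈ -14
(CH₃)₂CH–OClO₃ loses ClO₄⁻: pKₐ(HClO₄) ≈ -10
(CH₃)₂CH–OSO₃H loses HSO₄⁻: pKₐ(H₂SO₄) ≈ -3
(CH₃)₂CH–OC(O)CF₃ loses CF₃COO⁻: pKₐ(CF₃COOH) ≈ 0.2
(CH₃)₂CH–NH₃⁺ loses NH₃: pKₐ(NH₄⁺) ≈ 9.2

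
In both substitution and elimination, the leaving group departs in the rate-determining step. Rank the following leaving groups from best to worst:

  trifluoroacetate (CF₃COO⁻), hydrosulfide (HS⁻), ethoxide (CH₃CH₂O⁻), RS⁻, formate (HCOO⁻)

Leaving-group ability tracks the stability of the departed species; conjugate-acid pKₐ is the usual yardstick (lower pKₐ → better LG).
trifluoroacetate (CF₃COO⁻): pKₐ(CF₃COOH) ≈ 0.2
formate (HCOO⁻): pKₐ(HCOOH) ≈ 3.8
hydrosulfide (HS⁻): pKₐ(H₂S) ≈ 7
RS⁻: pKₐ(RSH (a thiol)) ≈ 10.5
ethoxide (CH₃CH₂O⁻): pKₐ(CH₃CH₂OH) ≈ 16

trifluoroacetate (CF₃COO⁻) > formate (HCOO⁻) > hydrosulfide (HS⁻) > RS⁻ > ethoxide (CH₃CH₂O⁻)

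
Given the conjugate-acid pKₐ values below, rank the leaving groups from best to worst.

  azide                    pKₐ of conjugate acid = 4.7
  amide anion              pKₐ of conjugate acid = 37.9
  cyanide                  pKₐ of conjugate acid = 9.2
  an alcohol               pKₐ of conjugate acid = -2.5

an alcohol > azide > cyanide > amide anion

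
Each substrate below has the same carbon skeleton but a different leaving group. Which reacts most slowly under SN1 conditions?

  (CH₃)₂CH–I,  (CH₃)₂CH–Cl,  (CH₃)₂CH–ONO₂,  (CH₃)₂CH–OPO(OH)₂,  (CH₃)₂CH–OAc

The skeletons are identical, so relative rate is governed entirely by leaving-group ability.
A good leaving group is a weak base: the lower the pKₐ of its conjugate acid, the more readily it departs.
(CH₃)₂CH–I loses I⁻: pKₐ(HI) ≈ -10
(CH₃)₂CH–Cl loses Cl⁻: pKₐ(HCl) ≈ -7
(CH₃)₂CH–ONO₂ loses NO₃⁻: pKₐ(HNO₃) ≈ -1.3
(CH₃)₂CH–OPO(OH)₂ loses H₂PO₄⁻: pKₐ(H₃PO₄) ≈ 2.1
(CH₃)₂CH–OAc loses AcO⁻: pKₐ(CH₃COOH) ≈ 4.8

(CH₃)₂CH–OAc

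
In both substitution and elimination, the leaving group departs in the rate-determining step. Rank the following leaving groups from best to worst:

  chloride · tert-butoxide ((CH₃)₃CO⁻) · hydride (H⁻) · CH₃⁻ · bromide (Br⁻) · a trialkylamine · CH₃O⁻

bromide (Br⁻) > chloride > a trialkylamine > CH₃O⁻ > tert-butoxide ((CH₃)₃CO⁻) > hydride (H⁻) > CH₃⁻

The more stable X⁻ (or X) is on its own — i.e. the weaker a base it is — the better a leaving group it makes.
bromide (Br⁻): pKₐ(HBr) ≈ -9
chloride: pKₐ(HCl) ≈ -7
a trialkylamine: pKₐ(R'₃NH⁺) ≈ 10.7
CH₃O⁻: pKₐ(CH₃OH) ≈ 15.5
tert-butoxide ((CH₃)₃CO⁻): pKₐ(t-BuOH) ≈ 18
hydride (H⁻): pKₐ(H₂) ≈ 36
CH₃⁻: pKₐ(CH₄) ≈ 48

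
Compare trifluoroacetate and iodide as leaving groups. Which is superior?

iodide

iodide is the better leaving group.
pKₐ(HI) ≈ -10 versus pKₐ(CF₃COOH) ≈ 0.2: iodide is the much weaker base.
Large, highly polarisable; very weak base.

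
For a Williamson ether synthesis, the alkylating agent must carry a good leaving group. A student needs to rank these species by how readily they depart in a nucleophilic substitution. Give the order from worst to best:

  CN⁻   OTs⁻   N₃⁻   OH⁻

OTs⁻: pKₐ(p-CH₃C₆H₄SO₃H (TsOH)) ≈ -2.8
N₃⁻: pKₐ(HN₃) ≈ 4.7
CN⁻: pKₐ(HCN) ≈ 9.2
OH⁻: pKₐ(H₂O) ≈ 15.7
The question asks for worst first, so the sequence is read in increasing leaving-group ability.

OH⁻ < CN⁻ < N₃⁻ < OTs⁻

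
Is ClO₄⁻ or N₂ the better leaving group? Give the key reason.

N₂

N₂ is the better leaving group.
N₂ is the ultimate leaving group — it departs as an exceptionally stable neutral molecule, whereas ClO₄⁻ (pKₐ(HClO₄) ≈ -10) is far more basic.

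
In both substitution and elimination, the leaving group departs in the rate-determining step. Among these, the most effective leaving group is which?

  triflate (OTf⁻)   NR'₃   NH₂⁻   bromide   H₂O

triflate (OTf⁻): pKₐ(CF₃SO₃H (triflic acid)) ≈ -14
bromide: pKₐ(HBr) ≈ -9
H₂O: pKₐ(H₃O⁺) ≈ -1.7
NR'₃: pKₐ(R'₃NH⁺) ≈ 10.7
NH₂⁻: pKₐ(NH₃) ≈ 38

triflate (OTf⁻)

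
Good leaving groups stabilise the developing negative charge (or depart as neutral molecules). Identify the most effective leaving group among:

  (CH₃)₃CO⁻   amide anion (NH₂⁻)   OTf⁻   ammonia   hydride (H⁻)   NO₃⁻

OTf⁻

The more stable X⁻ (or X) is on its own — i.e. the weaker a base it is — the better a leaving group it makes.
OTf⁻: pKₐ(CF₃SO₃H (triflic acid)) ≈ -14
NO₃⁻: pKₐ(HNO₃) ≈ -1.3
ammonia: pKₐ(NH₄⁺) ≈ 9.2
(CH₃)₃CO⁻: pKₐ(t-BuOH) ≈ 18
hydride (H⁻): pKₐ(H₂) ≈ 36
amide anion (NH₂⁻): pKₐ(NH₃) ≈ 38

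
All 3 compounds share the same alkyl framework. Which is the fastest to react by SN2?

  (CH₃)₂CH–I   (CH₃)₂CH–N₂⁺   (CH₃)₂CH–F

With the same alkyl group throughout, only the leaving group differentiates the rates.
The more stable X⁻ (or X) is on its own — i.e. the weaker a base it is — the better a leaving group it makes.
(CH₃)₂CH–N₂⁺ loses N₂: no meaningful conjugate acid; N₂ departs as an exceptionally stable neutral molecule
(CH₃)₂CH–I loses I⁻: pKₐ(HI) ≈ -10
(CH₃)₂CH–F loses F⁻: pKₐ(HF) ≈ 3.2

(CH₃)₂CH–N₂⁺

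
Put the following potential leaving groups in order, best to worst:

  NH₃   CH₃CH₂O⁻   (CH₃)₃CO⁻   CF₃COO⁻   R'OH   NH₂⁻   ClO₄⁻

ClO₄⁻ > R'OH > CF₃COO⁻ > NH₃ > CH₃CH₂O⁻ > (CH₃)₃CO⁻ > NH₂⁻

Leaving-group ability tracks the stability of the departed species; conjugate-acid pKₐ is the usual yardstick (lower pKₐ → better LG).
ClO₄⁻: pKₐ(HClO₄) ≈ -10
R'OH: pKₐ(R'OH₂⁺) ≈ -2.4
CF₃COO⁻: pKₐ(CF₃COOH) ≈ 0.2
NH₃: pKₐ(NH₄⁺) ≈ 9.2
CH₃CH₂O⁻: pKₐ(CH₃CH₂OH) ≈ 16
(CH₃)₃CO⁻: pKₐ(t-BuOH) ≈ 18
NH₂⁻: pKₐ(NH₃) ≈ 38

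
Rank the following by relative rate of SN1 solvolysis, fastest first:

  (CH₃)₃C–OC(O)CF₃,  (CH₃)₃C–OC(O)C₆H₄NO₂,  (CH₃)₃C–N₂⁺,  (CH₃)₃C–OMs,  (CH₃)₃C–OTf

(CH₃)₃C–N₂⁺ > (CH₃)₃C–OTf > (CH₃)₃C–OMs > (CH₃)₃C–OC(O)CF₃ > (CH₃)₃C–OC(O)C₆H₄NO₂

The skeletons are identical, so relative rate is governed entirely by leaving-group ability.
The more stable X⁻ (or X) is on its own — i.e. the weaker a base it is — the better a leaving group it makes.
(CH₃)₃C–N₂⁺ loses N₂: no meaningful conjugate acid; N₂ departs as an exceptionally stable neutral molecule
(CH₃)₃C–OTf loses OTf⁻: pKₐ(CF₃SO₃H (triflic acid)) ≈ -14
(CH₃)₃C–OMs loses OMs⁻: pKₐ(CH₃SO₃H (MsOH)) ≈ -1.9
(CH₃)₃C–OC(O)CF₃ loses CF₃COO⁻: pKₐ(CF₃COOH) ≈ 0.2
(CH₃)₃C–OC(O)C₆H₄NO₂ loses p-O₂N–C₆H₄–COO⁻: pKₐ(p-nitrobenzoic acid) ≈ 3.4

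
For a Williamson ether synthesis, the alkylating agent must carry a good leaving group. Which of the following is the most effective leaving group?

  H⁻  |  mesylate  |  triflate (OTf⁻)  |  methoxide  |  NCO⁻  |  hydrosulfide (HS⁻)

triflate (OTf⁻)

A good leaving group is a weak base: the lower the pKₐ of its conjugate acid, the more readily it departs.
triflate (OTf⁻): pKₐ(CF₃SO₃H (triflic acid)) ≈ -14
mesylate: pKₐ(CH₃SO₃H (MsOH)) ≈ -1.9
NCO⁻: pKₐ(HOCN) ≈ 3.5
hydrosulfide (HS⁻): pKₐ(H₂S) ≈ 7
methoxide: pKₐ(CH₃OH) ≈ 15.5
H⁻: pKₐ(H₂) ≈ 36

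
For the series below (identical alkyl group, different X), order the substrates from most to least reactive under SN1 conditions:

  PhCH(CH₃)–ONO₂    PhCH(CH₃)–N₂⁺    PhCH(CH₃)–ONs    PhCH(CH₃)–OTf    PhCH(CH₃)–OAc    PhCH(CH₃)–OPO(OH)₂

The skeletons are identical, so relative rate is governed entirely by leaving-group ability.
A good leaving group is a weak base: the lower the pKₐ of its conjugate acid, the more readily it departs.
PhCH(CH₃)–N₂⁺ loses N₂: no meaningful conjugate acid; N₂ departs as an exceptionally stable neutral molecule
PhCH(CH₃)–OTf loses OTf⁻: pKₐ(CF₃SO₃H (triflic acid)) ≈ -14
PhCH(CH₃)–ONs loses ONs⁻: pKₐ(p-O₂NC₆H₄SO₃H) ≈ -3.5
PhCH(CH₃)–ONO₂ loses NO₃⁻: pKₐ(HNO₃) ≈ -1.3
PhCH(CH₃)–OPO(OH)₂ loses H₂PO₄⁻: pKₐ(H₃PO₄) ≈ 2.1
PhCH(CH₃)–OAc loses AcO⁻: pKₐ(CH₃COOH) ≈ 4.8

PhCH(CH₃)–N₂⁺ > PhCH(CH₃)–OTf > PhCH(CH₃)–ONs > PhCH(CH₃)–ONO₂ > PhCH(CH₃)–OPO(OH)₂ > PhCH(CH₃)–OAc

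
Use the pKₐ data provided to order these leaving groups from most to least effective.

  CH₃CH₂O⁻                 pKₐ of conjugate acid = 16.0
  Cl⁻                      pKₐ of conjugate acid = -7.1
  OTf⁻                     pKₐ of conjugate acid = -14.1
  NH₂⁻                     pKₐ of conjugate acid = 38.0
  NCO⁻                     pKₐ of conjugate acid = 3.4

OTf⁻ > Cl⁻ > NCO⁻ > CH₃CH₂O⁻ > NH₂⁻

Lower conjugate-acid pKₐ ⇒ weaker base ⇒ better leaving group.
Sorting by the given values: OTf⁻ (-14.1), Cl⁻ (-7.1), NCO⁻ (3.4), CH₃CH₂O⁻ (16.0), NH₂⁻ (38.0).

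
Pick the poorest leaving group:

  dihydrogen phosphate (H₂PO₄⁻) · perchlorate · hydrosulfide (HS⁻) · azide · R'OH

The more stable X⁻ (or X) is on its own — i.e. the weaker a base it is — the better a leaving group it makes.
perchlorate: pKₐ(HClO₄) ≈ -10
R'OH: pKₐ(R'OH₂⁺) ≈ -2.4
dihydrogen phosphate (H₂PO₄⁻): pKₐ(H₃PO₄) ≈ 2.1
azide: pKₐ(HN₃) ≈ 4.7
hydrosulfide (HS⁻): pKₐ(H₂S) ≈ 7

hydrosulfide (HS⁻)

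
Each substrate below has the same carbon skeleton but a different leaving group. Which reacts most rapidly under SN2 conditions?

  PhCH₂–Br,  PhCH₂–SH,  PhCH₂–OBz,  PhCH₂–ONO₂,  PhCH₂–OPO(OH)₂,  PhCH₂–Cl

The skeletons are identical, so relative rate is governed entirely by leaving-group ability.
Rank by basicity of the departing species: weakest base leaves most easily.
PhCH₂–Br loses Br⁻: pKₐ(HBr) ≈ -9
PhCH₂–Cl loses Cl⁻: pKₐ(HCl) ≈ -7
PhCH₂–ONO₂ loses NO₃⁻: pKₐ(HNO₃) ≈ -1.3
PhCH₂–OPO(OH)₂ loses H₂PO₄⁻: pKₐ(H₃PO₄) ≈ 2.1
PhCH₂–OBz loses PhCOO⁻: pKₐ(C₆H₅COOH) ≈ 4.2
PhCH₂–SH loses HS⁻: pKₐ(H₂S) ≈ 7

PhCH₂–Br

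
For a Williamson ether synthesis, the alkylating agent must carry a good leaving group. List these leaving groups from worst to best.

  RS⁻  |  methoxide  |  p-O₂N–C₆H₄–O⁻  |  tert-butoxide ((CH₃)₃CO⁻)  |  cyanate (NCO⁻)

tert-butoxide ((CH₃)₃CO⁻) < methoxide < RS⁻ < p-O₂N–C₆H₄–O⁻ < cyanate (NCO⁻)

Leaving-group ability tracks the stability of the departed species; conjugate-acid pKₐ is the usual yardstick (lower pKₐ → better LG).
cyanate (NCO⁻): pKₐ(HOCN) ≈ 3.5 — resonance between N and O
p-O₂N–C₆H₄–O⁻: pKₐ(p-nitrophenol) ≈ 7.2 — nitro group delocalises the charge; the classic chromogenic LG
RS⁻: pKₐ(RSH (a thiol)) ≈ 10.5
methoxide: pKₐ(CH₃OH) ≈ 15.5 — strong base; alkoxides do not leave unassisted
tert-butoxide ((CH₃)₃CO⁻): pKₐ(t-BuOH) ≈ 18 — bulky, strongly basic alkoxide
Reversing gives the worst-to-best order requested.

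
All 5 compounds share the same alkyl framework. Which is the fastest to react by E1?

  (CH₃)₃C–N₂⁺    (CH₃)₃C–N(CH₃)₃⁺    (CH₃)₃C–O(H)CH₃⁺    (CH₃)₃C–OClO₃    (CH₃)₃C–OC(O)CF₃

(CH₃)₃C–N₂⁺

Same R in every case — rank the leaving groups.
The more stable X⁻ (or X) is on its own — i.e. the weaker a base it is — the better a leaving group it makes.
(CH₃)₃C–N₂⁺ loses N₂: no meaningful conjugate acid; N₂ departs as an exceptionally stable neutral molecule
(CH₃)₃C–OClO₃ loses ClO₄⁻: pKₐ(HClO₄) ≈ -10
(CH₃)₃C–O(H)CH₃⁺ loses R'OH: pKₐ(R'OH₂⁺) ≈ -2.4
(CH₃)₃C–OC(O)CF₃ loses CF₃COO⁻: pKₐ(CF₃COOH) ≈ 0.2
(CH₃)₃C–N(CH₃)₃⁺ loses NR'₃: pKₐ(R'₃NH⁺) ≈ 10.7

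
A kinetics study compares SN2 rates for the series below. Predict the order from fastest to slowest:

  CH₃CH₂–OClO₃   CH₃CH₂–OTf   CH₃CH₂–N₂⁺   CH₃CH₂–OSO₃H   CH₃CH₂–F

Same R in every case — rank the leaving groups.
The more stable X⁻ (or X) is on its own — i.e. the weaker a base it is — the better a leaving group it makes.
CH₃CH₂–N₂⁺ loses N₂: no meaningful conjugate acid; N₂ departs as an exceptionally stable neutral molecule
CH₃CH₂–OTf loses OTf⁻: pKₐ(CF₃SO₃H (triflic acid)) ≈ -14
CH₃CH₂–OClO₃ loses ClO₄⁻: pKₐ(HClO₄) ≈ -10
CH₃CH₂–OSO₃H loses HSO₄⁻: pKₐ(H₂SO₄) ≈ -3
CH₃CH₂–F loses F⁻: pKₐ(HF) ≈ 3.2

CH₃CH₂–N₂⁺ > CH₃CH₂–OTf > CH₃CH₂–OClO₃ > CH₃CH₂–OSO₃H > CH₃CH₂–F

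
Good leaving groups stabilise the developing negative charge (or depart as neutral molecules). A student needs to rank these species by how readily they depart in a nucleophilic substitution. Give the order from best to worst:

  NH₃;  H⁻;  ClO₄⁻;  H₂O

ClO₄⁻ > H₂O > NH₃ > H⁻

ClO₄⁻: pKₐ(HClO₄) ≈ -10
H₂O: pKₐ(H₃O⁺) ≈ -1.7
NH₃: pKₐ(NH₄⁺) ≈ 9.2
H⁻: pKₐ(H₂) ≈ 36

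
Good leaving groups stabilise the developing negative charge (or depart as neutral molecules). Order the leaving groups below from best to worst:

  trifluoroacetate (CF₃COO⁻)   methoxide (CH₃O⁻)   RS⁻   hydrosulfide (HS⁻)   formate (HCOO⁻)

trifluoroacetate (CF₃COO⁻) > formate (HCOO⁻) > hydrosulfide (HS⁻) > RS⁻ > methoxide (CH₃O⁻)

The more stable X⁻ (or X) is on its own — i.e. the weaker a base it is — the better a leaving group it makes.
trifluoroacetate (CF₃COO⁻): pKₐ(CF₃COOH) ≈ 0.2 — strongly electron-withdrawing CF₃ stabilises the carboxylate
formate (HCOO⁻): pKₐ(HCOOH) ≈ 3.8 — resonance-stabilised carboxylate
hydrosulfide (HS⁻): pKₐ(H₂S) ≈ 7 — larger and more polarisable than the oxygen analogue
RS⁻: pKₐ(RSH (a thiol)) ≈ 10.5
methoxide (CH₃O⁻): pKₐ(CH₃OH) ≈ 15.5 — strong base; alkoxides do not leave unassisted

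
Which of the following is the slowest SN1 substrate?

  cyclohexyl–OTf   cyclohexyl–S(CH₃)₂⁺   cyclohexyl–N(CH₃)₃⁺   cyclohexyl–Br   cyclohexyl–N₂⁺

cyclohexyl–N(CH₃)₃⁺

Identical carbon frameworks mean the comparison reduces to leaving-group quality.
The more stable X⁻ (or X) is on its own — i.e. the weaker a base it is — the better a leaving group it makes.
cyclohexyl–N₂⁺ loses N₂: no meaningful conjugate acid; N₂ departs as an exceptionally stable neutral molecule
cyclohexyl–OTf loses OTf⁻: pKₐ(CF₃SO₃H (triflic acid)) ≈ -14
cyclohexyl–Br loses Br⁻: pKₐ(HBr) ≈ -9
cyclohexyl–S(CH₃)₂⁺ loses SR'₂: pKₐ(R'₂SH⁺) ≈ -7
cyclohexyl–N(CH₃)₃⁺ loses NR'₃: pKₐ(R'₃NH⁺) ≈ 10.7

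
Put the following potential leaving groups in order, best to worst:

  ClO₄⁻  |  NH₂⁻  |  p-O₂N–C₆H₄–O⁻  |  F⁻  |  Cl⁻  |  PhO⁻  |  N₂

The more stable X⁻ (or X) is on its own — i.e. the weaker a base it is — the better a leaving group it makes.
N₂: no meaningful conjugate acid; N₂ departs as an exceptionally stable neutral molecule
ClO₄⁻: pKₐ(HClO₄) ≈ -10
Cl⁻: pKₐ(HCl) ≈ -7
F⁻: pKₐ(HF) ≈ 3.2
p-O₂N–C₆H₄–O⁻: pKₐ(p-nitrophenol) ≈ 7.2
PhO⁻: pKₐ(C₆H₅OH (phenol)) ≈ 10
NH₂⁻: pKₐ(NH₃) ≈ 38

N₂ > ClO₄⁻ > Cl⁻ > F⁻ > p-O₂N–C₆H₄–O⁻ > PhO⁻ > NH₂⁻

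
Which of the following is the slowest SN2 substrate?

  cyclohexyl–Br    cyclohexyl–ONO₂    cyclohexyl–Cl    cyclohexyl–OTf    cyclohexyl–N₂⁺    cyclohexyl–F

cyclohexyl–F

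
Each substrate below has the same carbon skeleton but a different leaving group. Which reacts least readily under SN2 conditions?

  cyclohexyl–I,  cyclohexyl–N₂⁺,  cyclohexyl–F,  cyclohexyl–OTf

Identical carbon frameworks mean the comparison reduces to leaving-group quality.
A good leaving group is a weak base: the lower the pKₐ of its conjugate acid, the more readily it departs.
cyclohexyl–N₂⁺ loses N₂: no meaningful conjugate acid; N₂ departs as an exceptionally stable neutral molecule
cyclohexyl–OTf loses OTf⁻: pKₐ(CF₃SO₃H (triflic acid)) ≈ -14
cyclohexyl–I loses I⁻: pKₐ(HI) ≈ -10
cyclohexyl–F loses F⁻: pKₐ(HF) ≈ 3.2

cyclohexyl–F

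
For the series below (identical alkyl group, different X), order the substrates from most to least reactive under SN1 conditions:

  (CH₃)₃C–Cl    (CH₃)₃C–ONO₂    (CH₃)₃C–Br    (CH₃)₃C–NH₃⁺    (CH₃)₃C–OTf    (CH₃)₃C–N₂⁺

(CH₃)₃C–N₂⁺ > (CH₃)₃C–OTf > (CH₃)₃C–Br > (CH₃)₃C–Cl > (CH₃)₃C–ONO₂ > (CH₃)₃C–NH₃⁺

With the same alkyl group throughout, only the leaving group differentiates the rates.
Leaving-group ability tracks the stability of the departed species; conjugate-acid pKₐ is the usual yardstick (lower pKₐ → better LG).
(CH₃)₃C–N₂⁺ loses N₂: no meaningful conjugate acid; N₂ departs as an exceptionally stable neutral molecule
(CH₃)₃C–OTf loses OTf⁻: pKₐ(CF₃SO₃H (triflic acid)) ≈ -14
(CH₃)₃C–Br loses Br⁻: pKₐ(HBr) ≈ -9
(CH₃)₃C–Cl loses Cl⁻: pKₐ(HCl) ≈ -7
(CH₃)₃C–ONO₂ loses NO₃⁻: pKₐ(HNO₃) ≈ -1.3
(CH₃)₃C–NH₃⁺ loses NH₃: pKₐ(NH₄⁺) ≈ 9.2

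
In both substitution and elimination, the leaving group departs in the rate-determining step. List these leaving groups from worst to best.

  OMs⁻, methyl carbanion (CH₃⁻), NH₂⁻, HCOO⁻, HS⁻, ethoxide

OMs⁻: pKₐ(CH₃SO₃H (MsOH)) ≈ -1.9
HCOO⁻: pKₐ(HCOOH) ≈ 3.8
HS⁻: pKₐ(H₂S) ≈ 7
ethoxide: pKₐ(CH₃CH₂OH) ≈ 16
NH₂⁻: pKₐ(NH₃) ≈ 38
methyl carbanion (CH₃⁻): pKₐ(CH₄) ≈ 48
The question asks for worst first, so the sequence is read in increasing leaving-group ability.

methyl carbanion (CH₃⁻) < NH₂⁻ < ethoxide < HS⁻ < HCOO⁻ < OMs⁻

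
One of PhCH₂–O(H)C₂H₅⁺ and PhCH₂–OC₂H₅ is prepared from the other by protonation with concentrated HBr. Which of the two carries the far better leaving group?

From PhCH₂–OC₂H₅ the departing group would be CH₃CH₂O⁻ (pKₐ(CH₃CH₂OH) ≈ 16). Strong base; alkoxides do not leave unassisted.
From PhCH₂–O(H)C₂H₅⁺ the leaving group is R'OH (pKₐ(R'OH₂⁺) ≈ -2.4). Neutral; leaves from a protonated ether (an oxonium ion, R–O(H)R'⁺).
Protonation with concentrated HBr works by allowing neutral ethanol, rather than ethoxide, to depart, making PhCH₂–O(H)C₂H₅⁺ enormously more reactive.

PhCH₂–O(H)C₂H₅⁺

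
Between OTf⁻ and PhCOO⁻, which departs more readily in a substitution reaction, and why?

OTf⁻ is the better leaving group.
pKₐ(CF₃SO₃H (triflic acid)) ≈ -14 versus pKₐ(C₆H₅COOH) ≈ 4.2: OTf⁻ is the much weaker base.
Charge spread over three oxygens and a CF₃ group; the premier leaving group in synthesis.

OTf⁻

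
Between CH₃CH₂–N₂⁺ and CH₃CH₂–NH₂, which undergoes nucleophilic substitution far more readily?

From CH₃CH₂–NH₂ the departing group would be NH₂⁻ (pKₐ(NH₃) ≈ 38). Extremely strong base; never a leaving group.
From CH₃CH₂–N₂⁺ the leaving group is N₂ (no meaningful conjugate acid; N₂ departs as an exceptionally stable neutral molecule).
(In practice CH₃CH₂–N₂⁺ is made from CH₃CH₂–NH₂ by diazotisation (NaNO₂ / HCl, 0 °C), generating a diazonium salt that expels N₂.)

CH₃CH₂–N₂⁺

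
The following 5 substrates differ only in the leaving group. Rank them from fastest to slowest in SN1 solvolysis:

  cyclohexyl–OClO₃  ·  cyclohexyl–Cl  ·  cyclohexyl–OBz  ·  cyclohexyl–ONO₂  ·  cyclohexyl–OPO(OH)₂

The skeletons are identical, so relative rate is governed entirely by leaving-group ability.
The more stable X⁻ (or X) is on its own — i.e. the weaker a base it is — the better a leaving group it makes.
cyclohexyl–OClO₃ loses ClO₄⁻: pKₐ(HClO₄) ≈ -10
cyclohexyl–Cl loses Cl⁻: pKₐ(HCl) ≈ -7
cyclohexyl–ONO₂ loses NO₃⁻: pKₐ(HNO₃) ≈ -1.3
cyclohexyl–OPO(OH)₂ loses H₂PO₄⁻: pKₐ(H₃PO₄) ≈ 2.1
cyclohexyl–OBz loses PhCOO⁻: pKₐ(C₆H₅COOH) ≈ 4.2

cyclohexyl–OClO₃ > cyclohexyl–Cl > cyclohexyl–ONO₂ > cyclohexyl–OPO(OH)₂ > cyclohexyl–OBz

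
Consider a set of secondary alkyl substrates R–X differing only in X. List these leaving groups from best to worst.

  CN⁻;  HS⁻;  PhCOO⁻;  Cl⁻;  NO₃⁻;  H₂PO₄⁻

Cl⁻ > NO₃⁻ > H₂PO₄⁻ > PhCOO⁻ > HS⁻ > CN⁻

Rank by basicity of the departing species: weakest base leaves most easily.
Cl⁻: pKₐ(HCl) ≈ -7
NO₃⁻: pKₐ(HNO₃) ≈ -1.3
H₂PO₄⁻: pKₐ(H₃PO₄) ≈ 2.1
PhCOO⁻: pKₐ(C₆H₅COOH) ≈ 4.2 — aryl carboxylate
HS⁻: pKₐ(H₂S) ≈ 7 — larger and more polarisable than the oxygen analogue
CN⁻: pKₐ(HCN) ≈ 9.2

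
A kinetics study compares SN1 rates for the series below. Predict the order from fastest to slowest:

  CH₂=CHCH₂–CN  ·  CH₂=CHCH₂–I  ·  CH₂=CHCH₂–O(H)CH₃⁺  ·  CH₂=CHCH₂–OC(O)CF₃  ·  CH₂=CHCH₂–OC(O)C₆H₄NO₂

CH₂=CHCH₂–I > CH₂=CHCH₂–O(H)CH₃⁺ > CH₂=CHCH₂–OC(O)CF₃ > CH₂=CHCH₂–OC(O)C₆H₄NO₂ > CH₂=CHCH₂–CN

Identical carbon frameworks mean the comparison reduces to leaving-group quality.
Leaving-group ability tracks the stability of the departed species; conjugate-acid pKₐ is the usual yardstick (lower pKₐ → better LG).
CH₂=CHCH₂–I loses I⁻: pKₐ(HI) ≈ -10
CH₂=CHCH₂–O(H)CH₃⁺ loses R'OH: pKₐ(R'OH₂⁺) ≈ -2.4
CH₂=CHCH₂–OC(O)CF₃ loses CF₃COO⁻: pKₐ(CF₃COOH) ≈ 0.2
CH₂=CHCH₂–OC(O)C₆H₄NO₂ loses p-O₂N–C₆H₄–COO⁻: pKₐ(p-nitrobenzoic acid) ≈ 3.4
CH₂=CHCH₂–CN loses CN⁻: pKₐ(HCN) ≈ 9.2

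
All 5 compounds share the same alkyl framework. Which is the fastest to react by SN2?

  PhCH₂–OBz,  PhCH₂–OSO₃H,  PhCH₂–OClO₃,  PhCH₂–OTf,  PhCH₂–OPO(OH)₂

PhCH₂–OTf

Same R in every case — rank the leaving groups.
Rank by basicity of the departing species: weakest base leaves most easily.
PhCH₂–OTf loses OTf⁻: pKₐ(CF₃SO₃H (triflic acid)) ≈ -14
PhCH₂–OClO₃ loses ClO₄⁻: pKₐ(HClO₄) ≈ -10
PhCH₂–OSO₃H loses HSO₄⁻: pKₐ(H₂SO₄) ≈ -3
PhCH₂–OPO(OH)₂ loses H₂PO₄⁻: pKₐ(H₃PO₄) ≈ 2.1
PhCH₂–OBz loses PhCOO⁻: pKₐ(C₆H₅COOH) ≈ 4.2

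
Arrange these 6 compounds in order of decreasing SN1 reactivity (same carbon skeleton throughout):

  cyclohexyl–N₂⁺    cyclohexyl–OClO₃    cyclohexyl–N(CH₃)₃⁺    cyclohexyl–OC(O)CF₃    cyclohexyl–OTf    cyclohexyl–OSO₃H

cyclohexyl–N₂⁺ > cyclohexyl–OTf > cyclohexyl–OClO₃ > cyclohexyl–OSO₃H > cyclohexyl–OC(O)CF₃ > cyclohexyl–N(CH₃)₃⁺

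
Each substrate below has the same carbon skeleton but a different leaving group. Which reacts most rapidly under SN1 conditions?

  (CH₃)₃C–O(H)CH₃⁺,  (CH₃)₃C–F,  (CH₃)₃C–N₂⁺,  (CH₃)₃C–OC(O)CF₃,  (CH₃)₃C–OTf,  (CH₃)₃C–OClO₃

(CH₃)₃C–N₂⁺

The skeletons are identical, so relative rate is governed entirely by leaving-group ability.
Rank by basicity of the departing species: weakest base leaves most easily.
(CH₃)₃C–N₂⁺ loses N₂: no meaningful conjugate acid; N₂ departs as an exceptionally stable neutral molecule
(CH₃)₃C–OTf loses OTf⁻: pKₐ(CF₃SO₃H (triflic acid)) ≈ -14
(CH₃)₃C–OClO₃ loses ClO₄⁻: pKₐ(HClO₄) ≈ -10
(CH₃)₃C–O(H)CH₃⁺ loses R'OH: pKₐ(R'OH₂⁺) ≈ -2.4
(CH₃)₃C–OC(O)CF₃ loses CF₃COO⁻: pKₐ(CF₃COOH) ≈ 0.2
(CH₃)₃C–F loses F⁻: pKₐ(HF) ≈ 3.2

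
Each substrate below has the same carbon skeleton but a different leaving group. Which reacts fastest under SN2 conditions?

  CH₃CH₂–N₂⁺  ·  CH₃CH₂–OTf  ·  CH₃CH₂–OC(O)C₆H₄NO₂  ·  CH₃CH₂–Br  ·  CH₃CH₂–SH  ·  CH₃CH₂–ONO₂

CH₃CH₂–N₂⁺

Same R in every case — rank the leaving groups.
The more stable X⁻ (or X) is on its own — i.e. the weaker a base it is — the better a leaving group it makes.
CH₃CH₂–N₂⁺ loses N₂: no meaningful conjugate acid; N₂ departs as an exceptionally stable neutral molecule
CH₃CH₂–OTf loses OTf⁻: pKₐ(CF₃SO₃H (triflic acid)) ≈ -14
CH₃CH₂–Br loses Br⁻: pKₐ(HBr) ≈ -9
CH₃CH₂–ONO₂ loses NO₃⁻: pKₐ(HNO₃) ≈ -1.3
CH₃CH₂–OC(O)C₆H₄NO₂ loses p-O₂N–C₆H₄–COO⁻: pKₐ(p-nitrobenzoic acid) ≈ 3.4
CH₃CH₂–SH loses HS⁻: pKₐ(H₂S) ≈ 7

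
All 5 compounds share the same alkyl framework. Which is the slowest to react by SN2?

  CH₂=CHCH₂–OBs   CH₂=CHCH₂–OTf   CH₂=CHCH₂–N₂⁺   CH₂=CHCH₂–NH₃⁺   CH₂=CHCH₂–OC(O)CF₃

CH₂=CHCH₂–NH₃⁺

Identical carbon frameworks mean the comparison reduces to leaving-group quality.
Leaving-group ability tracks the stability of the departed species; conjugate-acid pKₐ is the usual yardstick (lower pKₐ → better LG).
CH₂=CHCH₂–N₂⁺ loses N₂: no meaningful conjugate acid; N₂ departs as an exceptionally stable neutral molecule
CH₂=CHCH₂–OTf loses OTf⁻: pKₐ(CF₃SO₃H (triflic acid)) ≈ -14
CH₂=CHCH₂–OBs loses OBs⁻: pKₐ(p-BrC₆H₄SO₃H) ≈ -2.8
CH₂=CHCH₂–OC(O)CF₃ loses CF₃COO⁻: pKₐ(CF₃COOH) ≈ 0.2
CH₂=CHCH₂–NH₃⁺ loses NH₃: pKₐ(NH₄⁺) ≈ 9.2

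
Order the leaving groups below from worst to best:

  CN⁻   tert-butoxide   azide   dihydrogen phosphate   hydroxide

tert-butoxide < hydroxide < CN⁻ < azide < dihydrogen phosphate

dihydrogen phosphate: pKₐ(H₃PO₄) ≈ 2.1
azide: pKₐ(HN₃) ≈ 4.7
CN⁻: pKₐ(HCN) ≈ 9.2 — sp carbon stabilises the charge somewhat, but still a poor LG
hydroxide: pKₐ(H₂O) ≈ 15.7
tert-butoxide: pKₐ(t-BuOH) ≈ 18
Listed from poorest to best leaving group as asked.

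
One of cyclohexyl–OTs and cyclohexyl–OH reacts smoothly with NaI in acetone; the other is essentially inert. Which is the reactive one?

From cyclohexyl–OH the departing group would be OH⁻ (pKₐ(H₂O) ≈ 15.7). Strong base; essentially never leaves without prior activation.
From cyclohexyl–OTs the leaving group is OTs⁻ (pKₐ(p-CH₃C₆H₄SO₃H (TsOH)) ≈ -2.8). Resonance-delocalised arenesulfonate.
(In practice cyclohexyl–OTs is made from cyclohexyl–OH by treatment with TsCl / pyridine, converting the hydroxyl into a tosylate.)

cyclohexyl–OTs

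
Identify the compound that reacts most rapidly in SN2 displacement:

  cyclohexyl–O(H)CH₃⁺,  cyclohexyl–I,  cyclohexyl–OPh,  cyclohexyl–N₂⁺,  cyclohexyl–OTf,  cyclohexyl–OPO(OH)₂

cyclohexyl–N₂⁺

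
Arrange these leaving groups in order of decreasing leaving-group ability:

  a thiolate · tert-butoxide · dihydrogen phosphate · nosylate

nosylate: pKₐ(p-O₂NC₆H₄SO₃H) ≈ -3.5
dihydrogen phosphate: pKₐ(H₃PO₄) ≈ 2.1 — moderate base; biological leaving group after further activation
a thiolate: pKₐ(RSH (a thiol)) ≈ 10.5
tert-butoxide: pKₐ(t-BuOH) ≈ 18 — bulky, strongly basic alkoxide

nosylate > dihydrogen phosphate > a thiolate > tert-butoxide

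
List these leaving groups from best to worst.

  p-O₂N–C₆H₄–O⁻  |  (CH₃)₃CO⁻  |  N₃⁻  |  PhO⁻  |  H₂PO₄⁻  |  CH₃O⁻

H₂PO₄⁻ > N₃⁻ > p-O₂N–C₆H₄–O⁻ > PhO⁻ > CH₃O⁻ > (CH₃)₃CO⁻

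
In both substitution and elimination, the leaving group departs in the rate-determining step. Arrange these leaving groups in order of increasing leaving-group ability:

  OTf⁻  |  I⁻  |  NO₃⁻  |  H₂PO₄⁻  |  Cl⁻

H₂PO₄⁻ < NO₃⁻ < Cl⁻ < I⁻ < OTf⁻

Leaving-group ability tracks the stability of the departed species; conjugate-acid pKₐ is the usual yardstick (lower pKₐ → better LG).
OTf⁻: pKₐ(CF₃SO₃H (triflic acid)) ≈ -14
I⁻: pKₐ(HI) ≈ -10
Cl⁻: pKₐ(HCl) ≈ -7
NO₃⁻: pKₐ(HNO₃) ≈ -1.3
H₂PO₄⁻: pKₐ(H₃PO₄) ≈ 2.1
Reversing gives the worst-to-best order requested.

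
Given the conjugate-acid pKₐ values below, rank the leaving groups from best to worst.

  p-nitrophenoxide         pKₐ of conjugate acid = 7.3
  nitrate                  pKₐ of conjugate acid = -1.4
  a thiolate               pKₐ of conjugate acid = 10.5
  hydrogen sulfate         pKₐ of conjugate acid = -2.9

hydrogen sulfate > nitrate > p-nitrophenoxide > a thiolate

Lower conjugate-acid pKₐ ⇒ weaker base ⇒ better leaving group.
Sorting by the given values: hydrogen sulfate (-2.9), nitrate (-1.4), p-nitrophenoxide (7.3), a thiolate (10.5).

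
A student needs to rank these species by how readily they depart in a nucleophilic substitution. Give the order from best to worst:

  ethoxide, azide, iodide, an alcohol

Rank by basicity of the departing species: weakest base leaves most easily.
iodide: pKₐ(HI) ≈ -10
an alcohol: pKₐ(R'OH₂⁺) ≈ -2.4 — neutral; leaves from a protonated ether (an oxonium ion, R–O(H)R'⁺)
azide: pKₐ(HN₃) ≈ 4.7
ethoxide: pKₐ(CH₃CH₂OH) ≈ 16

iodide > an alcohol > azide > ethoxide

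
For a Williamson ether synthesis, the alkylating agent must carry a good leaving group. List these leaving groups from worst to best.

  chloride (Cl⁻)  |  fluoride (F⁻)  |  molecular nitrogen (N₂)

Leaving-group ability tracks the stability of the departed species; conjugate-acid pKₐ is the usual yardstick (lower pKₐ → better LG).
molecular nitrogen (N₂): no meaningful conjugate acid; N₂ departs as an exceptionally stable neutral molecule
chloride (Cl⁻): pKₐ(HCl) ≈ -7
fluoride (F⁻): pKₐ(HF) ≈ 3.2
Reversing gives the worst-to-best order requested.

fluoride (F⁻) < chloride (Cl⁻) < molecular nitrogen (N₂)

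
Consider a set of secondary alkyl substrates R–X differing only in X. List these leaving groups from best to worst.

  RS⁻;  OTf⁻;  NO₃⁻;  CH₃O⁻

OTf⁻ > NO₃⁻ > RS⁻ > CH₃O⁻

OTf⁻: pKₐ(CF₃SO₃H (triflic acid)) ≈ -14
NO₃⁻: pKₐ(HNO₃) ≈ -1.3 — resonance-delocalised over three oxygens
RS⁻: pKₐ(RSH (a thiol)) ≈ 10.5 — moderately basic; rarely leaves without activation
CH₃O⁻: pKₐ(CH₃OH) ≈ 15.5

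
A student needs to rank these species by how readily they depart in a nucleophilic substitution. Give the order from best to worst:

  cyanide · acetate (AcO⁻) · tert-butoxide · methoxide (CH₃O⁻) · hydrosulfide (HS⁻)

acetate (AcO⁻) > hydrosulfide (HS⁻) > cyanide > methoxide (CH₃O⁻) > tert-butoxide

Leaving-group ability tracks the stability of the departed species; conjugate-acid pKₐ is the usual yardstick (lower pKₐ → better LG).
acetate (AcO⁻): pKₐ(CH₃COOH) ≈ 4.8
hydrosulfide (HS⁻): pKₐ(H₂S) ≈ 7
cyanide: pKₐ(HCN) ≈ 9.2
methoxide (CH₃O⁻): pKₐ(CH₃OH) ≈ 15.5
tert-butoxide: pKₐ(t-BuOH) ≈ 18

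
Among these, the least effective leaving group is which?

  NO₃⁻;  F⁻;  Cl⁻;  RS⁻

Rank by basicity of the departing species: weakest base leaves most easily.
Cl⁻: pKₐ(HCl) ≈ -7
NO₃⁻: pKₐ(HNO₃) ≈ -1.3
F⁻: pKₐ(HF) ≈ 3.2
RS⁻: pKₐ(RSH (a thiol)) ≈ 10.5

RS⁻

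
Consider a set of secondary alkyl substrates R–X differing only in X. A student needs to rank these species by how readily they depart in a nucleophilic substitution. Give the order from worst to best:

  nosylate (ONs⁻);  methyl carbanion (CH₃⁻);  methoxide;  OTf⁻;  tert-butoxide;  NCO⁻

methyl carbanion (CH₃⁻) < tert-butoxide < methoxide < NCO⁻ < nosylate (ONs⁻) < OTf⁻

Leaving-group ability tracks the stability of the departed species; conjugate-acid pKₐ is the usual yardstick (lower pKₐ → better LG).
OTf⁻: pKₐ(CF₃SO₃H (triflic acid)) ≈ -14
nosylate (ONs⁻): pKₐ(p-O₂NC₆H₄SO₃H) ≈ -3.5
NCO⁻: pKₐ(HOCN) ≈ 3.5
methoxide: pKₐ(CH₃OH) ≈ 15.5 — strong base; alkoxides do not leave unassisted
tert-butoxide: pKₐ(t-BuOH) ≈ 18 — bulky, strongly basic alkoxide
methyl carbanion (CH₃⁻): pKₐ(CH₄) ≈ 48 — unstabilised carbanion; the worst conceivable leaving group
Listed from poorest to best leaving group as asked.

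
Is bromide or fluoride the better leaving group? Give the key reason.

bromide is the better leaving group.
pKₐ(HBr) ≈ -9 versus pKₐ(HF) ≈ 3.2: bromide is the much weaker base.
Weak base; good leaving group.

bromide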